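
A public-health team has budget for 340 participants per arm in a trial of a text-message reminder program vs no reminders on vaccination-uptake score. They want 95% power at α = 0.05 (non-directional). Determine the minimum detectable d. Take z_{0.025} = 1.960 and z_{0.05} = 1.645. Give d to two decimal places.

For two independent groups of n = 340 each: d_min = (z_{α/2} + z_β)·√(2/n).
z-sum = 1.960 + 1.645 = 3.605.
d_min = 3.605 × √(2/340) = 3.605 × 0.0767 = 0.276.

d_min ≈ 0.28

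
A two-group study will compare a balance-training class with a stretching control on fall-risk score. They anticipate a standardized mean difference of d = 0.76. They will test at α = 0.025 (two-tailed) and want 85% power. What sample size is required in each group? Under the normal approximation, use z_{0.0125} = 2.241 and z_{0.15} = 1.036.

n = 38 per group

For two independent groups with equal n: n = 2·((z_{α/2} + z_β) / d)².
z_{α/2} + z_β = 2.241 + 1.036 = 3.277.
n = 2 × (3.277 / 0.76)² = 2 × 4.312² = 2 × 18.59 = 37.2.
Round up to the next whole participant.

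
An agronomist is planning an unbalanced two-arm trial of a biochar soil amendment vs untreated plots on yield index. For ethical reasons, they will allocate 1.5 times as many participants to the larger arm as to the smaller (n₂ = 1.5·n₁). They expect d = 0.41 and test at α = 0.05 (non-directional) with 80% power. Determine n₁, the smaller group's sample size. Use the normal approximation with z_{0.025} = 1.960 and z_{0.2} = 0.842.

n₁ = 78

With allocation ratio k = n₂/n₁ = 1.5, Var(x̄₁−x̄₂) = σ²(1/n₁ + 1/(k·n₁)) = σ²·(k+1)/(k·n₁).
So n₁ = (1 + 1/k)·((z_{α/2} + z_β)/d)² = 1.667 × (2.802/0.41)².
n₁ = 1.667 × 46.71 = 77.8.
Round up: n₁ = 78, giving n₂ = 1.5 × 78 = 117.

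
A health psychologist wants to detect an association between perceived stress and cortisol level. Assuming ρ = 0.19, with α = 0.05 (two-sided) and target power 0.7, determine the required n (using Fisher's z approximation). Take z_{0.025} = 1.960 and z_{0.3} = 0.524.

Fisher's z: C = ½·ln((1+r)/(1−r)) = ½·ln(1.4691) = 0.1923.
n = ((z_{α/2} + z_β)/C)² + 3.
(1.960 + 0.524) / 0.1923 = 2.484 / 0.1923 = 12.917.
n = 12.917² + 3 = 166.86 + 3 = 169.9.
Round up.

n = 170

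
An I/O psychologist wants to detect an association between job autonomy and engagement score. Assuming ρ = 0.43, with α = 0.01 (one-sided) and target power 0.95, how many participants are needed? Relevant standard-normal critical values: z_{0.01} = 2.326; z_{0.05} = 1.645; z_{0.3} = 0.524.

Fisher's z: C = ½·ln((1+r)/(1−r)) = ½·ln(2.5088) = 0.4599.
n = ((z_{α} + z_β)/C)² + 3.
(2.326 + 1.645) / 0.4599 = 3.971 / 0.4599 = 8.634.
n = 8.634² + 3 = 74.55 + 3 = 77.6.
Round up.

n = 78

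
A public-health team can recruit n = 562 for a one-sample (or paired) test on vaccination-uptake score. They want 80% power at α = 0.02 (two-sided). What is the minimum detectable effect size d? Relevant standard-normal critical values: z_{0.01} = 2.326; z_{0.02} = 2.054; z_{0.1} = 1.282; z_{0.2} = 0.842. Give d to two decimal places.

d_min ≈ 0.13

For a single sample (or paired design) of n = 562: d_min = (z_{α/2} + z_β)/√n.
z-sum = 2.326 + 0.842 = 3.168.
d_min = 3.168 / √562 = 3.168 / 23.707 = 0.134.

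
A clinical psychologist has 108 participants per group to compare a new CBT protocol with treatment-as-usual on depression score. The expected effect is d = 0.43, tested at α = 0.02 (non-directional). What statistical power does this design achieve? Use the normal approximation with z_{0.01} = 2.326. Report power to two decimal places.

For two equal groups, power = Φ(d·√(n/2) − z_{α/2}).
d·√(n/2) = 0.43 × √(108/2) = 0.43 × 7.348 = 3.160.
z_β = 3.160 − 2.326 = 0.834.
Power = Φ(0.834) = 0.798.

power ≈ 0.80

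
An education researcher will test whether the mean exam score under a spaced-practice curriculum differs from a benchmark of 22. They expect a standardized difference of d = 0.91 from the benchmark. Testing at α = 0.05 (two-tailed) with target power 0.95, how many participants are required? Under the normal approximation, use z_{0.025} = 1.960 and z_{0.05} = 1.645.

n = 16

For a one-sample test: n = ((z_{α/2} + z_β) / d)².
z_{α/2} + z_β = 1.960 + 1.645 = 3.605.
n = (3.605 / 0.91)² = 3.962² = 15.69.
Round up.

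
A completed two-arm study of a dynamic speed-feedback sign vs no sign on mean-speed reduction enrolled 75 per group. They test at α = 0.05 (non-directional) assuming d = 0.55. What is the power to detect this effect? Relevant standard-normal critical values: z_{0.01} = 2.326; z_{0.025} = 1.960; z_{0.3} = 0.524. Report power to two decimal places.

power ≈ 0.92

For two equal groups, power = Φ(d·√(n/2) − z_{α/2}).
d·√(n/2) = 0.55 × √(75/2) = 0.55 × 6.124 = 3.368.
z_β = 3.368 − 1.960 = 1.408.
Power = Φ(1.408) = 0.920.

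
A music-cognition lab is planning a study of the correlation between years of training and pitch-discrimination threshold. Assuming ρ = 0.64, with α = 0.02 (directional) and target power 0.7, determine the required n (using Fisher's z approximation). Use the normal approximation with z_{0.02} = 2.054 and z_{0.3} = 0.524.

Fisher's z: C = ½·ln((1+r)/(1−r)) = ½·ln(4.5556) = 0.7582.
n = ((z_{α} + z_β)/C)² + 3.
(2.054 + 0.524) / 0.7582 = 2.578 / 0.7582 = 3.400.
n = 3.400² + 3 = 11.56 + 3 = 14.6.
Round up.

n = 15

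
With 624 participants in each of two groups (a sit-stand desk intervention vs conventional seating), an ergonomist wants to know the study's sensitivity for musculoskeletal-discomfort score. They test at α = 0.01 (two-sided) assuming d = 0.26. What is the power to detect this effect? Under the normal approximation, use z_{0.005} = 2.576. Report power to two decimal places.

For two equal groups, power = Φ(d·√(n/2) − z_{α/2}).
d·√(n/2) = 0.26 × √(624/2) = 0.26 × 17.664 = 4.593.
z_β = 4.593 − 2.576 = 2.017.
Power = Φ(2.017) = 0.978.

power ≈ 0.98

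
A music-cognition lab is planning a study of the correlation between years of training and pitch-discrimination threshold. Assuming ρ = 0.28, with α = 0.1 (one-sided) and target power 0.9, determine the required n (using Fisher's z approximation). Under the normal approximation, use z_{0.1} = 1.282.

n = 83

Fisher's z: C = ½·ln((1+r)/(1−r)) = ½·ln(1.7778) = 0.2877.
n = ((z_{α} + z_β)/C)² + 3.
(1.282 + 1.282) / 0.2877 = 2.564 / 0.2877 = 8.912.
n = 8.912² + 3 = 79.42 + 3 = 82.4.
Round up.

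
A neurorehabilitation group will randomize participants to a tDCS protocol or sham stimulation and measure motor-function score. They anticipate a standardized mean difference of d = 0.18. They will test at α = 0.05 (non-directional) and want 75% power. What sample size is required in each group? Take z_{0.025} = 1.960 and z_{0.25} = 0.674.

For two independent groups with equal n: n = 2·((z_{α/2} + z_β) / d)².
z_{α/2} + z_β = 1.960 + 0.674 = 2.634.
n = 2 × (2.634 / 0.18)² = 2 × 14.633² = 2 × 214.13 = 428.3.
Round up to the next whole participant.

n = 429 per group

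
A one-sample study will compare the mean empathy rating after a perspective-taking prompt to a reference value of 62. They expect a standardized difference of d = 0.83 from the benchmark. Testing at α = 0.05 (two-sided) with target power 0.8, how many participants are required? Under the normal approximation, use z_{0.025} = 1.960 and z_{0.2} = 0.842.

For a one-sample test: n = ((z_{α/2} + z_β) / d)².
z_{α/2} + z_β = 1.960 + 0.842 = 2.802.
n = (2.802 / 0.83)² = 3.376² = 11.40.
Round up.

n = 12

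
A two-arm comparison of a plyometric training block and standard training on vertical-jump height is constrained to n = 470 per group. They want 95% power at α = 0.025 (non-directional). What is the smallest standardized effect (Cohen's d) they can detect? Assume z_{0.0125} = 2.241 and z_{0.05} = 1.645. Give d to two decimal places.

d_min ≈ 0.25

For two independent groups of n = 470 each: d_min = (z_{α/2} + z_β)·√(2/n).
z-sum = 2.241 + 1.645 = 3.886.
d_min = 3.886 × √(2/470) = 3.886 × 0.0652 = 0.253.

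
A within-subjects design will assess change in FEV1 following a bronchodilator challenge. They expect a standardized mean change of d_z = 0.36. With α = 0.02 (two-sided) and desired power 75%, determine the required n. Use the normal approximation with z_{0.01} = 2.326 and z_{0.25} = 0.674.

n = 70 pairs

For a paired (one-sample on differences) test: n = ((z_{α/2} + z_β) / d)².
z_{α/2} + z_β = 2.326 + 0.674 = 3.000.
n = (3.000 / 0.36)² = 8.333² = 69.44.
Round up.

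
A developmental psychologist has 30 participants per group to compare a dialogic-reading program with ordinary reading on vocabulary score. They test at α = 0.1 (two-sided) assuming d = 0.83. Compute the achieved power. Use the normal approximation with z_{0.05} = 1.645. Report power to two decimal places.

For two equal groups, power = Φ(d·√(n/2) − z_{α/2}).
d·√(n/2) = 0.83 × √(30/2) = 0.83 × 3.873 = 3.215.
z_β = 3.215 − 1.645 = 1.570.
Power = Φ(1.570) = 0.942.

power ≈ 0.94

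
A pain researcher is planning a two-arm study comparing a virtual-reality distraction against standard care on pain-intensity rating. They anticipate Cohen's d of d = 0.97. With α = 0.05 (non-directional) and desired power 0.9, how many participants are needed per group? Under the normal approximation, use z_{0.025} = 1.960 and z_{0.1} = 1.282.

For two independent groups with equal n: n = 2·((z_{α/2} + z_β) / d)².
z_{α/2} + z_β = 1.960 + 1.282 = 3.242.
n = 2 × (3.242 / 0.97)² = 2 × 3.342² = 2 × 11.17 = 22.3.
Round up to the next whole participant.

n = 23 per group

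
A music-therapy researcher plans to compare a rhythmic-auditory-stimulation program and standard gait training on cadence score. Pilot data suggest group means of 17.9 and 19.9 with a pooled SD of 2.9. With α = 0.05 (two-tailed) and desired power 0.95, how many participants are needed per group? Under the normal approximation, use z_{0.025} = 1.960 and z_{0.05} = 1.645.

n = 55 per group

Cohen's d = |M₁ − M₂| / SD_pooled = |17.9 − 19.9| / 2.9 = 2.0 / 2.9 = 0.690.
For two independent groups with equal n: n = 2·((z_{α/2} + z_β) / d)².
z_{α/2} + z_β = 1.960 + 1.645 = 3.605.
n = 2 × (3.605 / 0.690)² = 2 × 5.225² = 2 × 27.30 = 54.6.
Round up to the next whole participant.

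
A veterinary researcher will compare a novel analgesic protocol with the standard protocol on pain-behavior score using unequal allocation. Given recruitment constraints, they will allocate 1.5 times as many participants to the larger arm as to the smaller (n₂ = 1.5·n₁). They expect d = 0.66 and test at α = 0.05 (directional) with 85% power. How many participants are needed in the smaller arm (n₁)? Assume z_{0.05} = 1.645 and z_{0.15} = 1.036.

With allocation ratio k = n₂/n₁ = 1.5, Var(x̄₁−x̄₂) = σ²(1/n₁ + 1/(k·n₁)) = σ²·(k+1)/(k·n₁).
So n₁ = (1 + 1/k)·((z_{α} + z_β)/d)² = 1.667 × (2.681/0.66)².
n₁ = 1.667 × 16.50 = 27.5.
Round up: n₁ = 28, giving n₂ = 1.5 × 28 = 42.

n₁ = 28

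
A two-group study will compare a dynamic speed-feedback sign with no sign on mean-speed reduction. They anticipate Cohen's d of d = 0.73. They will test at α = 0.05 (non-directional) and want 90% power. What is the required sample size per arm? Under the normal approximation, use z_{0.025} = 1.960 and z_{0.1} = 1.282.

For two independent groups with equal n: n = 2·((z_{α/2} + z_β) / d)².
z_{α/2} + z_β = 1.960 + 1.282 = 3.242.
n = 2 × (3.242 / 0.73)² = 2 × 4.441² = 2 × 19.72 = 39.4.
Round up to the next whole participant.

n = 40 per group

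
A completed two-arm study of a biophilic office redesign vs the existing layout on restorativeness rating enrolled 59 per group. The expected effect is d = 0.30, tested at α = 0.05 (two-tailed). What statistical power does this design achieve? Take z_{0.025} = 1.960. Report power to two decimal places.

For two equal groups, power = Φ(d·√(n/2) − z_{α/2}).
d·√(n/2) = 0.30 × √(59/2) = 0.30 × 5.431 = 1.629.
z_β = 1.629 − 1.960 = -0.331.
Power = Φ(-0.331) = 0.370.

power ≈ 0.37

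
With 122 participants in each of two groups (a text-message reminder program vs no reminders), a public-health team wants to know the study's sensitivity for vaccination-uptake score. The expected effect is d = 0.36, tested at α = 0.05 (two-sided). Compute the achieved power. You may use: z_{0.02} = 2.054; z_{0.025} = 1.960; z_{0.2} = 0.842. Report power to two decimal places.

For two equal groups, power = Φ(d·√(n/2) − z_{α/2}).
d·√(n/2) = 0.36 × √(122/2) = 0.36 × 7.810 = 2.812.
z_β = 2.812 − 1.960 = 0.852.
Power = Φ(0.852) = 0.803.

power ≈ 0.80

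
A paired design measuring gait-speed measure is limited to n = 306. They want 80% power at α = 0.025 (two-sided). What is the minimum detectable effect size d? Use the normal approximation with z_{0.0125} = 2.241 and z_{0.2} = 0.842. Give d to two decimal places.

For a single sample (or paired design) of n = 306: d_min = (z_{α/2} + z_β)/√n.
z-sum = 2.241 + 0.842 = 3.083.
d_min = 3.083 / √306 = 3.083 / 17.493 = 0.176.

d_min ≈ 0.18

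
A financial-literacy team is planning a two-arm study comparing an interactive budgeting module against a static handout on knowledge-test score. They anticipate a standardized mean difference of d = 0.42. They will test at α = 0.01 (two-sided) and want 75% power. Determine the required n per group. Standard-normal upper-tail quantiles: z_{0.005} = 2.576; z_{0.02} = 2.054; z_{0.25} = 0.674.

For two independent groups with equal n: n = 2·((z_{α/2} + z_β) / d)².
z_{α/2} + z_β = 2.576 + 0.674 = 3.250.
n = 2 × (3.250 / 0.42)² = 2 × 7.738² = 2 × 59.88 = 119.8.
Round up to the next whole participant.

n = 120 per group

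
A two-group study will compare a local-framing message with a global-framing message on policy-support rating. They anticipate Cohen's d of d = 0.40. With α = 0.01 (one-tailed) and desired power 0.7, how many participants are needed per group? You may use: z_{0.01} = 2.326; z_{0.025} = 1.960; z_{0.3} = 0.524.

For two independent groups with equal n: n = 2·((z_{α} + z_β) / d)².
z_{α} + z_β = 2.326 + 0.524 = 2.850.
n = 2 × (2.850 / 0.40)² = 2 × 7.125² = 2 × 50.77 = 101.5.
Round up to the next whole participant.

n = 102 per group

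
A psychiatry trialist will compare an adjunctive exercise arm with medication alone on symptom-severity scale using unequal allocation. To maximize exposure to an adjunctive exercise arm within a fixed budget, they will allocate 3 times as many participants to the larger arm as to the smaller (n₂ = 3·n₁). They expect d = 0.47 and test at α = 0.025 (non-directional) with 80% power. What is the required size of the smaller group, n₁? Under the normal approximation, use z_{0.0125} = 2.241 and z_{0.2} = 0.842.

n₁ = 58

With allocation ratio k = n₂/n₁ = 3, Var(x̄₁−x̄₂) = σ²(1/n₁ + 1/(k·n₁)) = σ²·(k+1)/(k·n₁).
So n₁ = (1 + 1/k)·((z_{α/2} + z_β)/d)² = 1.333 × (3.083/0.47)².
n₁ = 1.333 × 43.03 = 57.4.
Round up: n₁ = 58, giving n₂ = 3 × 58 = 174.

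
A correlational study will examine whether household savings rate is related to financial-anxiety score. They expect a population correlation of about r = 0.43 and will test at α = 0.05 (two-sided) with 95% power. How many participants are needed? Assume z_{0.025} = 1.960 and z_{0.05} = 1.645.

n = 65

Fisher's z: C = ½·ln((1+r)/(1−r)) = ½·ln(2.5088) = 0.4599.
n = ((z_{α/2} + z_β)/C)² + 3.
(1.960 + 1.645) / 0.4599 = 3.605 / 0.4599 = 7.839.
n = 7.839² + 3 = 61.44 + 3 = 64.4.
Round up.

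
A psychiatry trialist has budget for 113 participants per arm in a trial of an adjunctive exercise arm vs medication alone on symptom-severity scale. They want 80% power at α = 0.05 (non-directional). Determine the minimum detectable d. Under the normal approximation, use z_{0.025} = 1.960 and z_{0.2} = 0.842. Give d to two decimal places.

For two independent groups of n = 113 each: d_min = (z_{α/2} + z_β)·√(2/n).
z-sum = 1.960 + 0.842 = 2.802.
d_min = 2.802 × √(2/113) = 2.802 × 0.1330 = 0.373.

d_min ≈ 0.37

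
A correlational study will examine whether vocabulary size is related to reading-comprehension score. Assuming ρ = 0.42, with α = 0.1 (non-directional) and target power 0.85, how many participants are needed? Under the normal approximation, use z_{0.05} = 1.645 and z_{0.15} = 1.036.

n = 39

Fisher's z: C = ½·ln((1+r)/(1−r)) = ½·ln(2.4483) = 0.4477.
n = ((z_{α/2} + z_β)/C)² + 3.
(1.645 + 1.036) / 0.4477 = 2.681 / 0.4477 = 5.988.
n = 5.988² + 3 = 35.86 + 3 = 38.9.
Round up.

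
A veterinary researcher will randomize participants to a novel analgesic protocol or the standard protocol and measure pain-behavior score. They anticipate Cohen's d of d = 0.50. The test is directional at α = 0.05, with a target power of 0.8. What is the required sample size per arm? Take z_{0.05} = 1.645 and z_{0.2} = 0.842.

For two independent groups with equal n: n = 2·((z_{α} + z_β) / d)².
z_{α} + z_β = 1.645 + 0.842 = 2.487.
n = 2 × (2.487 / 0.50)² = 2 × 4.974² = 2 × 24.74 = 49.5.
Round up to the next whole participant.

n = 50 per group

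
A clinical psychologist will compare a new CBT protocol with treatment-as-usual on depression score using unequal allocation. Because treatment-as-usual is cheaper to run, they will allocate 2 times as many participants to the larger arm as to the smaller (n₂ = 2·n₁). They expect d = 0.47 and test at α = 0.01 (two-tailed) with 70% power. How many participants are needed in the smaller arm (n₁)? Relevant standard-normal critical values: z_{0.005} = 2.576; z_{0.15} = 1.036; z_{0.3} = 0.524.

n₁ = 66

With allocation ratio k = n₂/n₁ = 2, Var(x̄₁−x̄₂) = σ²(1/n₁ + 1/(k·n₁)) = σ²·(k+1)/(k·n₁).
So n₁ = (1 + 1/k)·((z_{α/2} + z_β)/d)² = 1.500 × (3.100/0.47)².
n₁ = 1.500 × 43.50 = 65.3.
Round up: n₁ = 66, giving n₂ = 2 × 66 = 132.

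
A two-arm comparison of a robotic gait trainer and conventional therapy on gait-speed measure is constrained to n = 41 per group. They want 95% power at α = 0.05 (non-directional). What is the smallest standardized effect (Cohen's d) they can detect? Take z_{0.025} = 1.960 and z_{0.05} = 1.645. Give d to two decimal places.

For two independent groups of n = 41 each: d_min = (z_{α/2} + z_β)·√(2/n).
z-sum = 1.960 + 1.645 = 3.605.
d_min = 3.605 × √(2/41) = 3.605 × 0.2209 = 0.796.

d_min ≈ 0.80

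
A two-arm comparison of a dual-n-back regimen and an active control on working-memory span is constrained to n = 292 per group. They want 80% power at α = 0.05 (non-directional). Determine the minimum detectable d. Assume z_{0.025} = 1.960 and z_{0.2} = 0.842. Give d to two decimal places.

d_min ≈ 0.23

For two independent groups of n = 292 each: d_min = (z_{α/2} + z_β)·√(2/n).
z-sum = 1.960 + 0.842 = 2.802.
d_min = 2.802 × √(2/292) = 2.802 × 0.0828 = 0.232.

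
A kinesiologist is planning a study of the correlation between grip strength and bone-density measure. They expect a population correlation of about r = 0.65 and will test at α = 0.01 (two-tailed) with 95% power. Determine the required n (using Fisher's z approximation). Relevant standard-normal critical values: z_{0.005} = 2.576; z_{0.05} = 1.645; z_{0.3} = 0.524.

n = 33

Fisher's z: C = ½·ln((1+r)/(1−r)) = ½·ln(4.7143) = 0.7753.
n = ((z_{α/2} + z_β)/C)² + 3.
(2.576 + 1.645) / 0.7753 = 4.221 / 0.7753 = 5.444.
n = 5.444² + 3 = 29.64 + 3 = 32.6.
Round up.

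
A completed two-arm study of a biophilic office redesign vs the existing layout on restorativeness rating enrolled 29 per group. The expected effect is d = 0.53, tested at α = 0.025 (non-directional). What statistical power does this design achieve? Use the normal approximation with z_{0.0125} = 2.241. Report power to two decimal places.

power ≈ 0.41

For two equal groups, power = Φ(d·√(n/2) − z_{α/2}).
d·√(n/2) = 0.53 × √(29/2) = 0.53 × 3.808 = 2.018.
z_β = 2.018 − 2.241 = -0.223.
Power = Φ(-0.223) = 0.412.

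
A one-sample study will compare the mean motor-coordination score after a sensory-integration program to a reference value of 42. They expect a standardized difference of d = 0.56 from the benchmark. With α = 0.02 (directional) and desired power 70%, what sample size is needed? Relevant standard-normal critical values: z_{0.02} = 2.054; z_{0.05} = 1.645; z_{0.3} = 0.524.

For a one-sample test: n = ((z_{α} + z_β) / d)².
z_{α} + z_β = 2.054 + 0.524 = 2.578.
n = (2.578 / 0.56)² = 4.604² = 21.19.
Round up.

n = 22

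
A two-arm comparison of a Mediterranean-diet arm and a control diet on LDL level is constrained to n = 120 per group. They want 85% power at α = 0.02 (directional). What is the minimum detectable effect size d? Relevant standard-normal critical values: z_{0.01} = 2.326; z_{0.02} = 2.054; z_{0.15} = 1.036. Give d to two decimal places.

For two independent groups of n = 120 each: d_min = (z_{α} + z_β)·√(2/n).
z-sum = 2.054 + 1.036 = 3.090.
d_min = 3.090 × √(2/120) = 3.090 × 0.1291 = 0.399.

d_min ≈ 0.40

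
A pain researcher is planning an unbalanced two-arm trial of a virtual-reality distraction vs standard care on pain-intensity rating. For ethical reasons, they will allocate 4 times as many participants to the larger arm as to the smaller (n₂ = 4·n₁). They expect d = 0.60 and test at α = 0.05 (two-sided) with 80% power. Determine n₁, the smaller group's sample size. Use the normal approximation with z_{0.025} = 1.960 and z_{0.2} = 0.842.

n₁ = 28

With allocation ratio k = n₂/n₁ = 4, Var(x̄₁−x̄₂) = σ²(1/n₁ + 1/(k·n₁)) = σ²·(k+1)/(k·n₁).
So n₁ = (1 + 1/k)·((z_{α/2} + z_β)/d)² = 1.250 × (2.802/0.60)².
n₁ = 1.250 × 21.81 = 27.3.
Round up: n₁ = 28, giving n₂ = 4 × 28 = 112.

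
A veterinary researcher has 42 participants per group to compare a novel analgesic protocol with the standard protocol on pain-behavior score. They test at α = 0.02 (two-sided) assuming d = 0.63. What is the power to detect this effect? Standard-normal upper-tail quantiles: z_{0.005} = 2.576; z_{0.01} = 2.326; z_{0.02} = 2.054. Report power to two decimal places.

power ≈ 0.71

For two equal groups, power = Φ(d·√(n/2) − z_{α/2}).
d·√(n/2) = 0.63 × √(42/2) = 0.63 × 4.583 = 2.887.
z_β = 2.887 − 2.326 = 0.561.
Power = Φ(0.561) = 0.713.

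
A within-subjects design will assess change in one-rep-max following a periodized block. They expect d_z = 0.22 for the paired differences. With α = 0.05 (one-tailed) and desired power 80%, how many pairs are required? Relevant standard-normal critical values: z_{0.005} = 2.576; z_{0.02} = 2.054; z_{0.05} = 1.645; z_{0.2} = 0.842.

For a paired (one-sample on differences) test: n = ((z_{α} + z_β) / d)².
z_{α} + z_β = 1.645 + 0.842 = 2.487.
n = (2.487 / 0.22)² = 11.305² = 127.79.
Round up.

n = 128 pairs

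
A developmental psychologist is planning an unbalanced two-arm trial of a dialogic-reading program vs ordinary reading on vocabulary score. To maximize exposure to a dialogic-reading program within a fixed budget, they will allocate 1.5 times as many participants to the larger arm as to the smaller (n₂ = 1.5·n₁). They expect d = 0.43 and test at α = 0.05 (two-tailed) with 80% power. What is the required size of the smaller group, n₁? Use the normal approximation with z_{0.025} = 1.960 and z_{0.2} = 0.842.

With allocation ratio k = n₂/n₁ = 1.5, Var(x̄₁−x̄₂) = σ²(1/n₁ + 1/(k·n₁)) = σ²·(k+1)/(k·n₁).
So n₁ = (1 + 1/k)·((z_{α/2} + z_β)/d)² = 1.667 × (2.802/0.43)².
n₁ = 1.667 × 42.46 = 70.8.
Round up: n₁ = 71, giving n₂ = ⌈1.5 × 71⌉ = ⌈106.5⌉ = 107.

n₁ = 71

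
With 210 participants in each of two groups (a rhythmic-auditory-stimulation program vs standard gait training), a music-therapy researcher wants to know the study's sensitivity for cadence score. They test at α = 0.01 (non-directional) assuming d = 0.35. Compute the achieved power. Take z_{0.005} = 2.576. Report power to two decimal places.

For two equal groups, power = Φ(d·√(n/2) − z_{α/2}).
d·√(n/2) = 0.35 × √(210/2) = 0.35 × 10.247 = 3.586.
z_β = 3.586 − 2.576 = 1.010.
Power = Φ(1.010) = 0.844.

power ≈ 0.84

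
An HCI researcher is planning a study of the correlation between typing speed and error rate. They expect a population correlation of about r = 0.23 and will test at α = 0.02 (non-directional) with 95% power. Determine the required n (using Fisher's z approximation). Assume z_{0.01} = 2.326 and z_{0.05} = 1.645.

n = 291

Fisher's z: C = ½·ln((1+r)/(1−r)) = ½·ln(1.5974) = 0.2342.
n = ((z_{α/2} + z_β)/C)² + 3.
(2.326 + 1.645) / 0.2342 = 3.971 / 0.2342 = 16.956.
n = 16.956² + 3 = 287.49 + 3 = 290.5.
Round up.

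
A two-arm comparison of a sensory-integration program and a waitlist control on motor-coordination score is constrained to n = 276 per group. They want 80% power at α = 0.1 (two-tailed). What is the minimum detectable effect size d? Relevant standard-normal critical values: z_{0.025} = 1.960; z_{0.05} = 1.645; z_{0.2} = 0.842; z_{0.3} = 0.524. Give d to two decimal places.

d_min ≈ 0.21

For two independent groups of n = 276 each: d_min = (z_{α/2} + z_β)·√(2/n).
z-sum = 1.645 + 0.842 = 2.487.
d_min = 2.487 × √(2/276) = 2.487 × 0.0851 = 0.212.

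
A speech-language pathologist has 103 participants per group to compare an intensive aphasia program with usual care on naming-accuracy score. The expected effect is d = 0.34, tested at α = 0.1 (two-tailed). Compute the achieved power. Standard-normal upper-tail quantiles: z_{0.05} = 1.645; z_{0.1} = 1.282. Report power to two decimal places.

For two equal groups, power = Φ(d·√(n/2) − z_{α/2}).
d·√(n/2) = 0.34 × √(103/2) = 0.34 × 7.176 = 2.440.
z_β = 2.440 − 1.645 = 0.795.
Power = Φ(0.795) = 0.787.

power ≈ 0.79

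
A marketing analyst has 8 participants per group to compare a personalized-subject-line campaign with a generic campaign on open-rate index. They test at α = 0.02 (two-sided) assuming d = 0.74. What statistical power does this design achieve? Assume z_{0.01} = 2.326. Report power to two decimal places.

For two equal groups, power = Φ(d·√(n/2) − z_{α/2}).
d·√(n/2) = 0.74 × √(8/2) = 0.74 × 2.000 = 1.480.
z_β = 1.480 − 2.326 = -0.846.
Power = Φ(-0.846) = 0.199.

power ≈ 0.20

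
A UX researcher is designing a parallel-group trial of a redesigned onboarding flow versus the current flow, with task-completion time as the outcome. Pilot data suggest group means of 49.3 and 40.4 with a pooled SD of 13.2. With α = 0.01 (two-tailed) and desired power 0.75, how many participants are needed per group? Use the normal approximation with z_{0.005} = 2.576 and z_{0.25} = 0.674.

Cohen's d = |M₁ − M₂| / SD_pooled = |49.3 − 40.4| / 13.2 = 8.9 / 13.2 = 0.674.
For two independent groups with equal n: n = 2·((z_{α/2} + z_β) / d)².
z_{α/2} + z_β = 2.576 + 0.674 = 3.250.
n = 2 × (3.250 / 0.674)² = 2 × 4.822² = 2 × 23.25 = 46.5.
Round up to the next whole participant.

n = 47 per group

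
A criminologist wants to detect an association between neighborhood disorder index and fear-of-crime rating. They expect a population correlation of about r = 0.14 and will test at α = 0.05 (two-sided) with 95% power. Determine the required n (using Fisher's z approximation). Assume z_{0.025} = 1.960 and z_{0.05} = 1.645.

n = 658

Fisher's z: C = ½·ln((1+r)/(1−r)) = ½·ln(1.3256) = 0.1409.
n = ((z_{α/2} + z_β)/C)² + 3.
(1.960 + 1.645) / 0.1409 = 3.605 / 0.1409 = 25.586.
n = 25.586² + 3 = 654.62 + 3 = 657.6.
Round up.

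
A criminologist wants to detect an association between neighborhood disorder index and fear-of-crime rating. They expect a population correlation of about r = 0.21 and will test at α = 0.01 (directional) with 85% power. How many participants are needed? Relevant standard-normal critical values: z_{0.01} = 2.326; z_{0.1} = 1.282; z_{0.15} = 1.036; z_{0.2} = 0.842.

n = 252

Fisher's z: C = ½·ln((1+r)/(1−r)) = ½·ln(1.5316) = 0.2132.
n = ((z_{α} + z_β)/C)² + 3.
(2.326 + 1.036) / 0.2132 = 3.362 / 0.2132 = 15.769.
n = 15.769² + 3 = 248.67 + 3 = 251.7.
Round up.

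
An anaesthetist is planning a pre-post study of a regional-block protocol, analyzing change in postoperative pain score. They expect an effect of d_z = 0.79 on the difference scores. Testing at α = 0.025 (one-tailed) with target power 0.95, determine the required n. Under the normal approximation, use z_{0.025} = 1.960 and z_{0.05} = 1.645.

For a paired (one-sample on differences) test: n = ((z_{α} + z_β) / d)².
z_{α} + z_β = 1.960 + 1.645 = 3.605.
n = (3.605 / 0.79)² = 4.563² = 20.82.
Round up.

n = 21 pairs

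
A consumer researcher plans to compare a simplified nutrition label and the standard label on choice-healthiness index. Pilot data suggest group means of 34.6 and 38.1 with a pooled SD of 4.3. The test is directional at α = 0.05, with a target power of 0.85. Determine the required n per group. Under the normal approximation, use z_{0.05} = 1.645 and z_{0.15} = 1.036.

Cohen's d = |M₁ − M₂| / SD_pooled = |34.6 − 38.1| / 4.3 = 3.5 / 4.3 = 0.814.
For two independent groups with equal n: n = 2·((z_{α} + z_β) / d)².
z_{α} + z_β = 1.645 + 1.036 = 2.681.
n = 2 × (2.681 / 0.814)² = 2 × 3.294² = 2 × 10.85 = 21.7.
Round up to the next whole participant.

n = 22 per group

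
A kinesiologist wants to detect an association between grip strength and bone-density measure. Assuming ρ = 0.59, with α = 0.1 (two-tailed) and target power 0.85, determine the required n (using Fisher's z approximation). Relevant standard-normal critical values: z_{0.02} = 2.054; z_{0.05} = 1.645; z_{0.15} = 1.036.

n = 19

Fisher's z: C = ½·ln((1+r)/(1−r)) = ½·ln(3.8780) = 0.6777.
n = ((z_{α/2} + z_β)/C)² + 3.
(1.645 + 1.036) / 0.6777 = 2.681 / 0.6777 = 3.956.
n = 3.956² + 3 = 15.65 + 3 = 18.7.
Round up.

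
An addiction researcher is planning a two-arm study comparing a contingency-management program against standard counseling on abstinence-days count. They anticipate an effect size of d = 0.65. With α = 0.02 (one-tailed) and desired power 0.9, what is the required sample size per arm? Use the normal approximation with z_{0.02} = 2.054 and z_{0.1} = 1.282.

For two independent groups with equal n: n = 2·((z_{α} + z_β) / d)².
z_{α} + z_β = 2.054 + 1.282 = 3.336.
n = 2 × (3.336 / 0.65)² = 2 × 5.132² = 2 × 26.34 = 52.7.
Round up to the next whole participant.

n = 53 per group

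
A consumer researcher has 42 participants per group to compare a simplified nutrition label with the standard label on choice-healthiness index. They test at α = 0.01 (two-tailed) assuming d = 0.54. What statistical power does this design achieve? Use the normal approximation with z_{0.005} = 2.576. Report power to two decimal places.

For two equal groups, power = Φ(d·√(n/2) − z_{α/2}).
d·√(n/2) = 0.54 × √(42/2) = 0.54 × 4.583 = 2.475.
z_β = 2.475 − 2.576 = -0.101.
Power = Φ(-0.101) = 0.460.

power ≈ 0.46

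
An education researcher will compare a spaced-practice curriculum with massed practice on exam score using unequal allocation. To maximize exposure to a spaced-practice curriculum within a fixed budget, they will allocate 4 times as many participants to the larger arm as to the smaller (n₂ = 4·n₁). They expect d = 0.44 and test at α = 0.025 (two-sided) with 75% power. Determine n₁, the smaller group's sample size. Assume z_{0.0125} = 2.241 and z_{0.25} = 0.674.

n₁ = 55

With allocation ratio k = n₂/n₁ = 4, Var(x̄₁−x̄₂) = σ²(1/n₁ + 1/(k·n₁)) = σ²·(k+1)/(k·n₁).
So n₁ = (1 + 1/k)·((z_{α/2} + z_β)/d)² = 1.250 × (2.915/0.44)².
n₁ = 1.250 × 43.89 = 54.9.
Round up: n₁ = 55, giving n₂ = 4 × 55 = 220.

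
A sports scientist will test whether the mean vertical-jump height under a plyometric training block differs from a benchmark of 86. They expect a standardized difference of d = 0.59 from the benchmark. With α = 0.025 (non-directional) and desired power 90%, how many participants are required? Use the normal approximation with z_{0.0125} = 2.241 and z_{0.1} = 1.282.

For a one-sample test: n = ((z_{α/2} + z_β) / d)².
z_{α/2} + z_β = 2.241 + 1.282 = 3.523.
n = (3.523 / 0.59)² = 5.971² = 35.66.
Round up.

n = 36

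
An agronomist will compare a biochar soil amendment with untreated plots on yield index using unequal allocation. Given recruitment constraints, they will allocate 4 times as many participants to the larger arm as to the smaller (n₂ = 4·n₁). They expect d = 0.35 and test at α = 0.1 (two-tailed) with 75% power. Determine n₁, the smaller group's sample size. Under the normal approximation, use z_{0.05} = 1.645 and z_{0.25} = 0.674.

With allocation ratio k = n₂/n₁ = 4, Var(x̄₁−x̄₂) = σ²(1/n₁ + 1/(k·n₁)) = σ²·(k+1)/(k·n₁).
So n₁ = (1 + 1/k)·((z_{α/2} + z_β)/d)² = 1.250 × (2.319/0.35)².
n₁ = 1.250 × 43.90 = 54.9.
Round up: n₁ = 55, giving n₂ = 4 × 55 = 220.

n₁ = 55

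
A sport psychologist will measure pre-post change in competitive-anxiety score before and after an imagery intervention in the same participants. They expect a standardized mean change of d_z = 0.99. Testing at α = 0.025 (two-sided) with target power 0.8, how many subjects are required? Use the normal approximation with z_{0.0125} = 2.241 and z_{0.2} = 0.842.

For a paired (one-sample on differences) test: n = ((z_{α/2} + z_β) / d)².
z_{α/2} + z_β = 2.241 + 0.842 = 3.083.
n = (3.083 / 0.99)² = 3.114² = 9.70.
Round up.

n = 10 pairs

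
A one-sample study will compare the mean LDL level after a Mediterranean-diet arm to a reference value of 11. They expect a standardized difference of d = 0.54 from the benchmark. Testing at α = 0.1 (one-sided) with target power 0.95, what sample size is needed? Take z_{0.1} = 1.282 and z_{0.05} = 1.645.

n = 30

For a one-sample test: n = ((z_{α} + z_β) / d)².
z_{α} + z_β = 1.282 + 1.645 = 2.927.
n = (2.927 / 0.54)² = 5.420² = 29.38.
Round up.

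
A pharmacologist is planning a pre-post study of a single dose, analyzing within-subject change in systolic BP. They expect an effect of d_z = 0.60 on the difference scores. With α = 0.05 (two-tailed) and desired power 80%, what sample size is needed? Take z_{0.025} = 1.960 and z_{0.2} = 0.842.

For a paired (one-sample on differences) test: n = ((z_{α/2} + z_β) / d)².
z_{α/2} + z_β = 1.960 + 0.842 = 2.802.
n = (2.802 / 0.60)² = 4.670² = 21.81.
Round up.

n = 22 pairs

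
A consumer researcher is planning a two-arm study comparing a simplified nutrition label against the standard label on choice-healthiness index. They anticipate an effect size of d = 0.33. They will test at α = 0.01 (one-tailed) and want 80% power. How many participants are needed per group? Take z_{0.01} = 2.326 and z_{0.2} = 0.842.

n = 185 per group

For two independent groups with equal n: n = 2·((z_{α} + z_β) / d)².
z_{α} + z_β = 2.326 + 0.842 = 3.168.
n = 2 × (3.168 / 0.33)² = 2 × 9.600² = 2 × 92.16 = 184.3.
Round up to the next whole participant.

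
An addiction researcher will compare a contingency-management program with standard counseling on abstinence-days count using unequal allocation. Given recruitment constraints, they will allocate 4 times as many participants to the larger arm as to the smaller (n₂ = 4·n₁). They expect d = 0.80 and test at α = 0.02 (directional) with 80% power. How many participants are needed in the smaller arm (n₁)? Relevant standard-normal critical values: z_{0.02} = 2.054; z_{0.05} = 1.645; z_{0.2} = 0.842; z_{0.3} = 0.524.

n₁ = 17

With allocation ratio k = n₂/n₁ = 4, Var(x̄₁−x̄₂) = σ²(1/n₁ + 1/(k·n₁)) = σ²·(k+1)/(k·n₁).
So n₁ = (1 + 1/k)·((z_{α} + z_β)/d)² = 1.250 × (2.896/0.80)².
n₁ = 1.250 × 13.10 = 16.4.
Round up: n₁ = 17, giving n₂ = 4 × 17 = 68.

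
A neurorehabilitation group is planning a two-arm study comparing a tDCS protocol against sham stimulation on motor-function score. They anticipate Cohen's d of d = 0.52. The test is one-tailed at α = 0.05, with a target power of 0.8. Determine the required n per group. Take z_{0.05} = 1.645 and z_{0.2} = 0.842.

For two independent groups with equal n: n = 2·((z_{α} + z_β) / d)².
z_{α} + z_β = 1.645 + 0.842 = 2.487.
n = 2 × (2.487 / 0.52)² = 2 × 4.783² = 2 × 22.87 = 45.7.
Round up to the next whole participant.

n = 46 per group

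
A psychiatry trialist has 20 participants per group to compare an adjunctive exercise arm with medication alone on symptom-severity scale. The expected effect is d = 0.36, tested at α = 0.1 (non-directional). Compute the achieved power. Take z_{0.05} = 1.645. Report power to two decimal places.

power ≈ 0.31

For two equal groups, power = Φ(d·√(n/2) − z_{α/2}).
d·√(n/2) = 0.36 × √(20/2) = 0.36 × 3.162 = 1.138.
z_β = 1.138 − 1.645 = -0.507.
Power = Φ(-0.507) = 0.306.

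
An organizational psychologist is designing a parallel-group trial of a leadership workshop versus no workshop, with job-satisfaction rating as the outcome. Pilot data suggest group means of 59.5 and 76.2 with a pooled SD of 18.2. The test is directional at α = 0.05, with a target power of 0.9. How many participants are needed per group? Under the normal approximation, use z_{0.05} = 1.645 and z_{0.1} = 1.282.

n = 21 per group

Cohen's d = |M₁ − M₂| / SD_pooled = |59.5 − 76.2| / 18.2 = 16.7 / 18.2 = 0.918.
For two independent groups with equal n: n = 2·((z_{α} + z_β) / d)².
z_{α} + z_β = 1.645 + 1.282 = 2.927.
n = 2 × (2.927 / 0.918)² = 2 × 3.188² = 2 × 10.17 = 20.3.
Round up to the next whole participant.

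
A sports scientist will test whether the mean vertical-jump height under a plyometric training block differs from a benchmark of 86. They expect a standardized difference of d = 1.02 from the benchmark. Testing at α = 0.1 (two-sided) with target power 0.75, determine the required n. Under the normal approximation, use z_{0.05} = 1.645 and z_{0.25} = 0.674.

For a one-sample test: n = ((z_{α/2} + z_β) / d)².
z_{α/2} + z_β = 1.645 + 0.674 = 2.319.
n = (2.319 / 1.02)² = 2.274² = 5.17.
Round up.

n = 6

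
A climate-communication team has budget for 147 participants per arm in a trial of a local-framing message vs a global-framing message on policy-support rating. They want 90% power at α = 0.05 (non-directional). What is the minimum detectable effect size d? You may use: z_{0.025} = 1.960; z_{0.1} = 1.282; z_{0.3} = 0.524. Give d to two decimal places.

d_min ≈ 0.38

For two independent groups of n = 147 each: d_min = (z_{α/2} + z_β)·√(2/n).
z-sum = 1.960 + 1.282 = 3.242.
d_min = 3.242 × √(2/147) = 3.242 × 0.1166 = 0.378.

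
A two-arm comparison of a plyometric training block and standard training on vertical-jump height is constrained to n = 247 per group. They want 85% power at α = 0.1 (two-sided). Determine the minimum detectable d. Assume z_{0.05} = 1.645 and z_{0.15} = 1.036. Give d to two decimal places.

For two independent groups of n = 247 each: d_min = (z_{α/2} + z_β)·√(2/n).
z-sum = 1.645 + 1.036 = 2.681.
d_min = 2.681 × √(2/247) = 2.681 × 0.0900 = 0.241.

d_min ≈ 0.24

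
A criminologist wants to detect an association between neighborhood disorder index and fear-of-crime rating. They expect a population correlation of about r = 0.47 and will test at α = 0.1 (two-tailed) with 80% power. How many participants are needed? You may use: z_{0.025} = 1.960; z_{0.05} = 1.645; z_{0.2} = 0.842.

n = 27

Fisher's z: C = ½·ln((1+r)/(1−r)) = ½·ln(2.7736) = 0.5101.
n = ((z_{α/2} + z_β)/C)² + 3.
(1.645 + 0.842) / 0.5101 = 2.487 / 0.5101 = 4.876.
n = 4.876² + 3 = 23.77 + 3 = 26.8.
Round up.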